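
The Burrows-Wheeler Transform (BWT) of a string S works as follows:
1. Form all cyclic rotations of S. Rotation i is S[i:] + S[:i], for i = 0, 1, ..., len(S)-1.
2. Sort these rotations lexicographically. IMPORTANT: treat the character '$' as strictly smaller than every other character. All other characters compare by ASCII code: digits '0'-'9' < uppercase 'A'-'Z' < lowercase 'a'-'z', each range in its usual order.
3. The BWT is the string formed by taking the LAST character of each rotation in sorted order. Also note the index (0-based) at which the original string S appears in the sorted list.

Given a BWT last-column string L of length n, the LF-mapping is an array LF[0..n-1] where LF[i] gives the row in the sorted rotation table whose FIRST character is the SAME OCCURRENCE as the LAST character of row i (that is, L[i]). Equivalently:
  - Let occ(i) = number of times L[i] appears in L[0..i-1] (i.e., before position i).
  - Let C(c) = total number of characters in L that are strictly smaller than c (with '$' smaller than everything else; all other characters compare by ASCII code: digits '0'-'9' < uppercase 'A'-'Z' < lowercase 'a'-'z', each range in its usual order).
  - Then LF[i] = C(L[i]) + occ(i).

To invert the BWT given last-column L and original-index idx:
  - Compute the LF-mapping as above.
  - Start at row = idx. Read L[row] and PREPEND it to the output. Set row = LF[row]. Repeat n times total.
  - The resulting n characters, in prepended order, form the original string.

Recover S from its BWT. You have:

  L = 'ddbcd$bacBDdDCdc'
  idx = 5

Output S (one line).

Answer: abbCdDdBccDcddd$

Derivation:
LF mapping: 11 12 6 8 13 0 7 5 9 1 3 14 4 2 15 10
Walk LF starting at row 5, prepending L[row]:
  step 1: row=5, L[5]='$', prepend. Next row=LF[5]=0
  step 2: row=0, L[0]='d', prepend. Next row=LF[0]=11
  step 3: row=11, L[11]='d', prepend. Next row=LF[11]=14
  step 4: row=14, L[14]='d', prepend. Next row=LF[14]=15
  step 5: row=15, L[15]='c', prepend. Next row=LF[15]=10
  step 6: row=10, L[10]='D', prepend. Next row=LF[10]=3
  step 7: row=3, L[3]='c', prepend. Next row=LF[3]=8
  step 8: row=8, L[8]='c', prepend. Next row=LF[8]=9
  step 9: row=9, L[9]='B', prepend. Next row=LF[9]=1
  step 10: row=1, L[1]='d', prepend. Next row=LF[1]=12
  step 11: row=12, L[12]='D', prepend. Next row=LF[12]=4
  step 12: row=4, L[4]='d', prepend. Next row=LF[4]=13
  step 13: row=13, L[13]='C', prepend. Next row=LF[13]=2
  step 14: row=2, L[2]='b', prepend. Next row=LF[2]=6
  step 15: row=6, L[6]='b', prepend. Next row=LF[6]=7
  step 16: row=7, L[7]='a', prepend. Next row=LF[7]=5
Reversed output: abbCdDdBccDcddd$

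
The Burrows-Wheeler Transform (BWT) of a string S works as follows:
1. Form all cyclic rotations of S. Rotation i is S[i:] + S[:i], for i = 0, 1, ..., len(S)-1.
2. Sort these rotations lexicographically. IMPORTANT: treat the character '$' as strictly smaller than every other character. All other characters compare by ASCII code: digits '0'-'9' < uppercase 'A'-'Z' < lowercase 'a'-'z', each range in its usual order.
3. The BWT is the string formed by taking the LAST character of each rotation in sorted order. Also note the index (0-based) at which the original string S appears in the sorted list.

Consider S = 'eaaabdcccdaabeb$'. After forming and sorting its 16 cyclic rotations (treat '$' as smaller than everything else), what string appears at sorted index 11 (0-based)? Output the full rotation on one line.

Answer: cdaabeb$eaaabdcc

Derivation:
All 16 rotations (rotation i = S[i:]+S[:i]):
  rot[0] = eaaabdcccdaabeb$
  rot[1] = aaabdcccdaabeb$e
  rot[2] = aabdcccdaabeb$ea
  rot[3] = abdcccdaabeb$eaa
  rot[4] = bdcccdaabeb$eaaa
  rot[5] = dcccdaabeb$eaaab
  rot[6] = cccdaabeb$eaaabd
  rot[7] = ccdaabeb$eaaabdc
  rot[8] = cdaabeb$eaaabdcc
  rot[9] = daabeb$eaaabdccc
  rot[10] = aabeb$eaaabdcccd
  rot[11] = abeb$eaaabdcccda
  rot[12] = beb$eaaabdcccdaa
  rot[13] = eb$eaaabdcccdaab
  rot[14] = b$eaaabdcccdaabe
  rot[15] = $eaaabdcccdaabeb
Sorted (with $ < everything):
  sorted[0] = $eaaabdcccdaabeb
  sorted[1] = aaabdcccdaabeb$e
  sorted[2] = aabdcccdaabeb$ea
  sorted[3] = aabeb$eaaabdcccd
  sorted[4] = abdcccdaabeb$eaa
  sorted[5] = abeb$eaaabdcccda
  sorted[6] = b$eaaabdcccdaabe
  sorted[7] = bdcccdaabeb$eaaa
  sorted[8] = beb$eaaabdcccdaa
  sorted[9] = cccdaabeb$eaaabd
  sorted[10] = ccdaabeb$eaaabdc
  sorted[11] = cdaabeb$eaaabdcc
  sorted[12] = daabeb$eaaabdccc
  sorted[13] = dcccdaabeb$eaaab
  sorted[14] = eaaabdcccdaabeb$
  sorted[15] = eb$eaaabdcccdaab
sorted[11] = cdaabeb$eaaabdcc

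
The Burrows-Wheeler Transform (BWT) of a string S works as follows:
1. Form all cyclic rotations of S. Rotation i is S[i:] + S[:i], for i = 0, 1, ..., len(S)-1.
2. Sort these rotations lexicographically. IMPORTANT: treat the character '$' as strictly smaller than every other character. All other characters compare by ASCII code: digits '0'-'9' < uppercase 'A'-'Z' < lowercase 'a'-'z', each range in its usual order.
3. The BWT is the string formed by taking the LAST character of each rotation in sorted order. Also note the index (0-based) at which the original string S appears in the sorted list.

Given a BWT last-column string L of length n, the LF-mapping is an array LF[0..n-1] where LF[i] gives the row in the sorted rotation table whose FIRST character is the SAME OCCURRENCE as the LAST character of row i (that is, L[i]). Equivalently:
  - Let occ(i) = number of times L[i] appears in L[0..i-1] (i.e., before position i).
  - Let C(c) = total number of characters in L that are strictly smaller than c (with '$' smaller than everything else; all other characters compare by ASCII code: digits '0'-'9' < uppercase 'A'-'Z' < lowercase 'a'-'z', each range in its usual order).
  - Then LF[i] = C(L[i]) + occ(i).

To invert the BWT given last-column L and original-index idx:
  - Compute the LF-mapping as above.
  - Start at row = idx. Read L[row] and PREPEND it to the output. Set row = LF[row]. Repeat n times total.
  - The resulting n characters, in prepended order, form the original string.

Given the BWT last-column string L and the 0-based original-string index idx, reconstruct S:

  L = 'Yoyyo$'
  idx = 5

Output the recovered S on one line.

Answer: yoyoY$

Derivation:
LF mapping: 1 2 4 5 3 0
Walk LF starting at row 5, prepending L[row]:
  step 1: row=5, L[5]='$', prepend. Next row=LF[5]=0
  step 2: row=0, L[0]='Y', prepend. Next row=LF[0]=1
  step 3: row=1, L[1]='o', prepend. Next row=LF[1]=2
  step 4: row=2, L[2]='y', prepend. Next row=LF[2]=4
  step 5: row=4, L[4]='o', prepend. Next row=LF[4]=3
  step 6: row=3, L[3]='y', prepend. Next row=LF[3]=5
Reversed output: yoyoY$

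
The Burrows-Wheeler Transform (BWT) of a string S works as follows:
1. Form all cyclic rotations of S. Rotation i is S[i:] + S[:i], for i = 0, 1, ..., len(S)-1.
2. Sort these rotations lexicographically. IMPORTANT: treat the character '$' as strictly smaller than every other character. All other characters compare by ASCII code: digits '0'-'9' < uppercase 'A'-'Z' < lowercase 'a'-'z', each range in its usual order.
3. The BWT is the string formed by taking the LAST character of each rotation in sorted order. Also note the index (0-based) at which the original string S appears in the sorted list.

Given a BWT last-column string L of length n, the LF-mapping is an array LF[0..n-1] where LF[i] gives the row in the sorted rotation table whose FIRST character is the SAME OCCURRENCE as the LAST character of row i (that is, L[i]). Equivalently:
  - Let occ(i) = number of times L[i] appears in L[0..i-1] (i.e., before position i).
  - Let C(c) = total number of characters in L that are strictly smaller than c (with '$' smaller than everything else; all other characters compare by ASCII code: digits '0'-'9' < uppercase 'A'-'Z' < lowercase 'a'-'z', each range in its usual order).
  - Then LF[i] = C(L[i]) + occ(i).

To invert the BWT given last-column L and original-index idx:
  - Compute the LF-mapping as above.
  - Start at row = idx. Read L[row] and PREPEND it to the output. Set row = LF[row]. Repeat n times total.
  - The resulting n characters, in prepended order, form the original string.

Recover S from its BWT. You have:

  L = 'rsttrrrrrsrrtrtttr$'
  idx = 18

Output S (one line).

Answer: tttrrrrttsrtrrrrsr$

Derivation:
LF mapping: 1 11 13 14 2 3 4 5 6 12 7 8 15 9 16 17 18 10 0
Walk LF starting at row 18, prepending L[row]:
  step 1: row=18, L[18]='$', prepend. Next row=LF[18]=0
  step 2: row=0, L[0]='r', prepend. Next row=LF[0]=1
  step 3: row=1, L[1]='s', prepend. Next row=LF[1]=11
  step 4: row=11, L[11]='r', prepend. Next row=LF[11]=8
  step 5: row=8, L[8]='r', prepend. Next row=LF[8]=6
  step 6: row=6, L[6]='r', prepend. Next row=LF[6]=4
  step 7: row=4, L[4]='r', prepend. Next row=LF[4]=2
  step 8: row=2, L[2]='t', prepend. Next row=LF[2]=13
  step 9: row=13, L[13]='r', prepend. Next row=LF[13]=9
  step 10: row=9, L[9]='s', prepend. Next row=LF[9]=12
  step 11: row=12, L[12]='t', prepend. Next row=LF[12]=15
  step 12: row=15, L[15]='t', prepend. Next row=LF[15]=17
  step 13: row=17, L[17]='r', prepend. Next row=LF[17]=10
  step 14: row=10, L[10]='r', prepend. Next row=LF[10]=7
  step 15: row=7, L[7]='r', prepend. Next row=LF[7]=5
  step 16: row=5, L[5]='r', prepend. Next row=LF[5]=3
  step 17: row=3, L[3]='t', prepend. Next row=LF[3]=14
  step 18: row=14, L[14]='t', prepend. Next row=LF[14]=16
  step 19: row=16, L[16]='t', prepend. Next row=LF[16]=18
Reversed output: tttrrrrttsrtrrrrsr$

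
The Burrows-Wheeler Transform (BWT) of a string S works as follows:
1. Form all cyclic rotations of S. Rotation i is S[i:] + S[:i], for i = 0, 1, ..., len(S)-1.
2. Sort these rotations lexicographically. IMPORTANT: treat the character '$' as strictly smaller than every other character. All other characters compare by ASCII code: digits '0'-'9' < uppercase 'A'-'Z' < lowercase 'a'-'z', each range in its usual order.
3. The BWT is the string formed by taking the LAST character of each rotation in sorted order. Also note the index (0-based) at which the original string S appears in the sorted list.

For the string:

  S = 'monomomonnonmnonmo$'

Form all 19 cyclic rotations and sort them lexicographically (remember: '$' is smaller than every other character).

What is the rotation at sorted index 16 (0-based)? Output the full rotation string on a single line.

Answer: onmo$monomomonnonmn

Derivation:
All 19 rotations (rotation i = S[i:]+S[:i]):
  rot[0] = monomomonnonmnonmo$
  rot[1] = onomomonnonmnonmo$m
  rot[2] = nomomonnonmnonmo$mo
  rot[3] = omomonnonmnonmo$mon
  rot[4] = momonnonmnonmo$mono
  rot[5] = omonnonmnonmo$monom
  rot[6] = monnonmnonmo$monomo
  rot[7] = onnonmnonmo$monomom
  rot[8] = nnonmnonmo$monomomo
  rot[9] = nonmnonmo$monomomon
  rot[10] = onmnonmo$monomomonn
  rot[11] = nmnonmo$monomomonno
  rot[12] = mnonmo$monomomonnon
  rot[13] = nonmo$monomomonnonm
  rot[14] = onmo$monomomonnonmn
  rot[15] = nmo$monomomonnonmno
  rot[16] = mo$monomomonnonmnon
  rot[17] = o$monomomonnonmnonm
  rot[18] = $monomomonnonmnonmo
Sorted (with $ < everything):
  sorted[0] = $monomomonnonmnonmo
  sorted[1] = mnonmo$monomomonnon
  sorted[2] = mo$monomomonnonmnon
  sorted[3] = momonnonmnonmo$mono
  sorted[4] = monnonmnonmo$monomo
  sorted[5] = monomomonnonmnonmo$
  sorted[6] = nmnonmo$monomomonno
  sorted[7] = nmo$monomomonnonmno
  sorted[8] = nnonmnonmo$monomomo
  sorted[9] = nomomonnonmnonmo$mo
  sorted[10] = nonmnonmo$monomomon
  sorted[11] = nonmo$monomomonnonm
  sorted[12] = o$monomomonnonmnonm
  sorted[13] = omomonnonmnonmo$mon
  sorted[14] = omonnonmnonmo$monom
  sorted[15] = onmnonmo$monomomonn
  sorted[16] = onmo$monomomonnonmn
  sorted[17] = onnonmnonmo$monomom
  sorted[18] = onomomonnonmnonmo$m
sorted[16] = onmo$monomomonnonmn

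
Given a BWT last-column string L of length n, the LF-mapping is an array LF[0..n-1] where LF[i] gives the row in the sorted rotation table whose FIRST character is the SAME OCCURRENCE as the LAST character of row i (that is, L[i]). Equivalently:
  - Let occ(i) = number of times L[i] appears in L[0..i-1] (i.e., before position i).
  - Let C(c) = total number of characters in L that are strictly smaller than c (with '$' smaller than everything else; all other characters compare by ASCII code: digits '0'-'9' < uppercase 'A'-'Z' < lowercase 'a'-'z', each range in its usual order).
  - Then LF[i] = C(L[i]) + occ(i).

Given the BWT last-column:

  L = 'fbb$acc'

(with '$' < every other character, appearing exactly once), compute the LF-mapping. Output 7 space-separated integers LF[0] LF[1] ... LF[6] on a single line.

Answer: 6 2 3 0 1 4 5

Derivation:
Char counts: '$':1, 'a':1, 'b':2, 'c':2, 'f':1
C (first-col start): C('$')=0, C('a')=1, C('b')=2, C('c')=4, C('f')=6
L[0]='f': occ=0, LF[0]=C('f')+0=6+0=6
L[1]='b': occ=0, LF[1]=C('b')+0=2+0=2
L[2]='b': occ=1, LF[2]=C('b')+1=2+1=3
L[3]='$': occ=0, LF[3]=C('$')+0=0+0=0
L[4]='a': occ=0, LF[4]=C('a')+0=1+0=1
L[5]='c': occ=0, LF[5]=C('c')+0=4+0=4
L[6]='c': occ=1, LF[6]=C('c')+1=4+1=5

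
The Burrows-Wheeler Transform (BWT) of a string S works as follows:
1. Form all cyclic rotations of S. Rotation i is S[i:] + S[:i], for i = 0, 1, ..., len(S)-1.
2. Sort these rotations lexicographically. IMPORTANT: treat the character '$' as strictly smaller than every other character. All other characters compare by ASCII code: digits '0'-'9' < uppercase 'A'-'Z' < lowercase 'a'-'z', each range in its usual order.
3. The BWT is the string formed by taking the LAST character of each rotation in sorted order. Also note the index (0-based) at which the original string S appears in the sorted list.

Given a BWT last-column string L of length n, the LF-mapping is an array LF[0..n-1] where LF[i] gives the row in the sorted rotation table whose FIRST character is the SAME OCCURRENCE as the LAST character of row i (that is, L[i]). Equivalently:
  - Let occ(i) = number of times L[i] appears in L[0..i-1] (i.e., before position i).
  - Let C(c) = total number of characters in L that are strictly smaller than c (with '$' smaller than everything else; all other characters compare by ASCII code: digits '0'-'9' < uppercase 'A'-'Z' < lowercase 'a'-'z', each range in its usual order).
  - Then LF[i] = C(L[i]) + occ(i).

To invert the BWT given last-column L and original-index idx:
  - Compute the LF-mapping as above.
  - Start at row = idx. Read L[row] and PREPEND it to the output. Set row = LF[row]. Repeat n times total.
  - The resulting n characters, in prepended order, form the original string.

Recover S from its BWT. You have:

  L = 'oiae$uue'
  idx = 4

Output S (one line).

Answer: iaeeuuo$

Derivation:
LF mapping: 5 4 1 2 0 6 7 3
Walk LF starting at row 4, prepending L[row]:
  step 1: row=4, L[4]='$', prepend. Next row=LF[4]=0
  step 2: row=0, L[0]='o', prepend. Next row=LF[0]=5
  step 3: row=5, L[5]='u', prepend. Next row=LF[5]=6
  step 4: row=6, L[6]='u', prepend. Next row=LF[6]=7
  step 5: row=7, L[7]='e', prepend. Next row=LF[7]=3
  step 6: row=3, L[3]='e', prepend. Next row=LF[3]=2
  step 7: row=2, L[2]='a', prepend. Next row=LF[2]=1
  step 8: row=1, L[1]='i', prepend. Next row=LF[1]=4
Reversed output: iaeeuuo$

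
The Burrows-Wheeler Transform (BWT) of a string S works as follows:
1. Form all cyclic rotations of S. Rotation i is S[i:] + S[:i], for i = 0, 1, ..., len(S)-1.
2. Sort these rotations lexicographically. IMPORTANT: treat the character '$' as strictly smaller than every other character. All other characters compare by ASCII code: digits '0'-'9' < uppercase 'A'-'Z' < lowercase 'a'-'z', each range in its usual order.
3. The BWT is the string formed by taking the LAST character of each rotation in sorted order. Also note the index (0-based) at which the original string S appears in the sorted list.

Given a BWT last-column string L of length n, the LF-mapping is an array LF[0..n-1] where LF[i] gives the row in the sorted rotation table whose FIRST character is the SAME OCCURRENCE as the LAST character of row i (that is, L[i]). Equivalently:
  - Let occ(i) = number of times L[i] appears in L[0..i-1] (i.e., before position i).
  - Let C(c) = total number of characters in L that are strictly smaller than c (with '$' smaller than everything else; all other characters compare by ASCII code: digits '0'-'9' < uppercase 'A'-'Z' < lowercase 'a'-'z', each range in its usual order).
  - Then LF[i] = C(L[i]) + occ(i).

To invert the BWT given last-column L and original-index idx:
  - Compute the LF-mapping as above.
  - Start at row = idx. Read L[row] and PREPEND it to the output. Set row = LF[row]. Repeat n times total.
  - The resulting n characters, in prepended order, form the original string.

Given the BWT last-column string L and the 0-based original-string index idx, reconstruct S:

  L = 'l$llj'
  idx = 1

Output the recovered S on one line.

Answer: jlll$

Derivation:
LF mapping: 2 0 3 4 1
Walk LF starting at row 1, prepending L[row]:
  step 1: row=1, L[1]='$', prepend. Next row=LF[1]=0
  step 2: row=0, L[0]='l', prepend. Next row=LF[0]=2
  step 3: row=2, L[2]='l', prepend. Next row=LF[2]=3
  step 4: row=3, L[3]='l', prepend. Next row=LF[3]=4
  step 5: row=4, L[4]='j', prepend. Next row=LF[4]=1
Reversed output: jlll$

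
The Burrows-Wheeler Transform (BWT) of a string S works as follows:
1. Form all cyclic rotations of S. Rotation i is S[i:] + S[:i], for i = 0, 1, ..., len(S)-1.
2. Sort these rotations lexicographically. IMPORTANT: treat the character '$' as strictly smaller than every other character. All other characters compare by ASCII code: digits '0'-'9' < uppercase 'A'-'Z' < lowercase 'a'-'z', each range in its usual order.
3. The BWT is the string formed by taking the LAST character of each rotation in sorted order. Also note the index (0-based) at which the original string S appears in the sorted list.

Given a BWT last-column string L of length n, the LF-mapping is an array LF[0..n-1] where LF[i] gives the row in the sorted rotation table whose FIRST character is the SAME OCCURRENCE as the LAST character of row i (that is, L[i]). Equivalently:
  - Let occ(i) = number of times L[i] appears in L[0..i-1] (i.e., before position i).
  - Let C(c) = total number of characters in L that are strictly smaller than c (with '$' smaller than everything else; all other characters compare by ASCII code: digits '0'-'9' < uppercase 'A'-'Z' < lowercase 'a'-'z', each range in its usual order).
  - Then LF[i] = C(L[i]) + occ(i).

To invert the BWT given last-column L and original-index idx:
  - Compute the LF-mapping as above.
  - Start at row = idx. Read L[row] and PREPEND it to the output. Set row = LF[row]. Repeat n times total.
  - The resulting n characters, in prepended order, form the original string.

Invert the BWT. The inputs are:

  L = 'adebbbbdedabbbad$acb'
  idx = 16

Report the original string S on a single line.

Answer: dbbceabbebbaddbbada$

Derivation:
LF mapping: 1 14 18 5 6 7 8 15 19 16 2 9 10 11 3 17 0 4 13 12
Walk LF starting at row 16, prepending L[row]:
  step 1: row=16, L[16]='$', prepend. Next row=LF[16]=0
  step 2: row=0, L[0]='a', prepend. Next row=LF[0]=1
  step 3: row=1, L[1]='d', prepend. Next row=LF[1]=14
  step 4: row=14, L[14]='a', prepend. Next row=LF[14]=3
  step 5: row=3, L[3]='b', prepend. Next row=LF[3]=5
  step 6: row=5, L[5]='b', prepend. Next row=LF[5]=7
  step 7: row=7, L[7]='d', prepend. Next row=LF[7]=15
  step 8: row=15, L[15]='d', prepend. Next row=LF[15]=17
  step 9: row=17, L[17]='a', prepend. Next row=LF[17]=4
  step 10: row=4, L[4]='b', prepend. Next row=LF[4]=6
  step 11: row=6, L[6]='b', prepend. Next row=LF[6]=8
  step 12: row=8, L[8]='e', prepend. Next row=LF[8]=19
  step 13: row=19, L[19]='b', prepend. Next row=LF[19]=12
  step 14: row=12, L[12]='b', prepend. Next row=LF[12]=10
  step 15: row=10, L[10]='a', prepend. Next row=LF[10]=2
  step 16: row=2, L[2]='e', prepend. Next row=LF[2]=18
  step 17: row=18, L[18]='c', prepend. Next row=LF[18]=13
  step 18: row=13, L[13]='b', prepend. Next row=LF[13]=11
  step 19: row=11, L[11]='b', prepend. Next row=LF[11]=9
  step 20: row=9, L[9]='d', prepend. Next row=LF[9]=16
Reversed output: dbbceabbebbaddbbada$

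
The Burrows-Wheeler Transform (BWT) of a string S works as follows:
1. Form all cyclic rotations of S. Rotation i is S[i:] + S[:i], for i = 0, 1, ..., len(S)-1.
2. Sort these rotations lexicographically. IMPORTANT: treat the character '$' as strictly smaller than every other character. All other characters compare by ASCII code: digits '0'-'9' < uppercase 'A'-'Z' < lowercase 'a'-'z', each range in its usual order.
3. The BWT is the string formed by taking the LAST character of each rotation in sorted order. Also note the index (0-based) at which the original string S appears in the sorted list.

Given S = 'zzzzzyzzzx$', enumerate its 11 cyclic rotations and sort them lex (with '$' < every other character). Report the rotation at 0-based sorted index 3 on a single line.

All 11 rotations (rotation i = S[i:]+S[:i]):
  rot[0] = zzzzzyzzzx$
  rot[1] = zzzzyzzzx$z
  rot[2] = zzzyzzzx$zz
  rot[3] = zzyzzzx$zzz
  rot[4] = zyzzzx$zzzz
  rot[5] = yzzzx$zzzzz
  rot[6] = zzzx$zzzzzy
  rot[7] = zzx$zzzzzyz
  rot[8] = zx$zzzzzyzz
  rot[9] = x$zzzzzyzzz
  rot[10] = $zzzzzyzzzx
Sorted (with $ < everything):
  sorted[0] = $zzzzzyzzzx
  sorted[1] = x$zzzzzyzzz
  sorted[2] = yzzzx$zzzzz
  sorted[3] = zx$zzzzzyzz
  sorted[4] = zyzzzx$zzzz
  sorted[5] = zzx$zzzzzyz
  sorted[6] = zzyzzzx$zzz
  sorted[7] = zzzx$zzzzzy
  sorted[8] = zzzyzzzx$zz
  sorted[9] = zzzzyzzzx$z
  sorted[10] = zzzzzyzzzx$
sorted[3] = zx$zzzzzyzz

Answer: zx$zzzzzyzz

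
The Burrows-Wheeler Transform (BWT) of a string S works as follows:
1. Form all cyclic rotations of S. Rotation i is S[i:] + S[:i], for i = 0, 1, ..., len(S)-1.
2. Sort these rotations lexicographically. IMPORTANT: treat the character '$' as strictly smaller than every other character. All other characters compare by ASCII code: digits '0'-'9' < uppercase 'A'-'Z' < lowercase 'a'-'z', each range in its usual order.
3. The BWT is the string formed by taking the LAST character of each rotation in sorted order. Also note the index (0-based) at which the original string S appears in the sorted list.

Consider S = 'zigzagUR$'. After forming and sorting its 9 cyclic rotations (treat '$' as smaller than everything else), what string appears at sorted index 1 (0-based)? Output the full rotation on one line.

All 9 rotations (rotation i = S[i:]+S[:i]):
  rot[0] = zigzagUR$
  rot[1] = igzagUR$z
  rot[2] = gzagUR$zi
  rot[3] = zagUR$zig
  rot[4] = agUR$zigz
  rot[5] = gUR$zigza
  rot[6] = UR$zigzag
  rot[7] = R$zigzagU
  rot[8] = $zigzagUR
Sorted (with $ < everything):
  sorted[0] = $zigzagUR
  sorted[1] = R$zigzagU
  sorted[2] = UR$zigzag
  sorted[3] = agUR$zigz
  sorted[4] = gUR$zigza
  sorted[5] = gzagUR$zi
  sorted[6] = igzagUR$z
  sorted[7] = zagUR$zig
  sorted[8] = zigzagUR$
sorted[1] = R$zigzagU

Answer: R$zigzagU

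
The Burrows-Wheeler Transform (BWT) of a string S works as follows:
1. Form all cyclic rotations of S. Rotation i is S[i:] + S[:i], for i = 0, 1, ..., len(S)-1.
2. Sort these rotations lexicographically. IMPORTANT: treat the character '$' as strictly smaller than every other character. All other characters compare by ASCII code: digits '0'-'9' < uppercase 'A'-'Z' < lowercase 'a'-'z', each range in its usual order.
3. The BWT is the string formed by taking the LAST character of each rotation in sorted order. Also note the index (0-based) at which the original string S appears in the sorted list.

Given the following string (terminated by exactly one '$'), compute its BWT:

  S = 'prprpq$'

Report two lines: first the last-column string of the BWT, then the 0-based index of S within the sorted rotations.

All 7 rotations (rotation i = S[i:]+S[:i]):
  rot[0] = prprpq$
  rot[1] = rprpq$p
  rot[2] = prpq$pr
  rot[3] = rpq$prp
  rot[4] = pq$prpr
  rot[5] = q$prprp
  rot[6] = $prprpq
Sorted (with $ < everything):
  sorted[0] = $prprpq  (last char: 'q')
  sorted[1] = pq$prpr  (last char: 'r')
  sorted[2] = prpq$pr  (last char: 'r')
  sorted[3] = prprpq$  (last char: '$')
  sorted[4] = q$prprp  (last char: 'p')
  sorted[5] = rpq$prp  (last char: 'p')
  sorted[6] = rprpq$p  (last char: 'p')
Last column: qrr$ppp
Original string S is at sorted index 3

Answer: qrr$ppp
3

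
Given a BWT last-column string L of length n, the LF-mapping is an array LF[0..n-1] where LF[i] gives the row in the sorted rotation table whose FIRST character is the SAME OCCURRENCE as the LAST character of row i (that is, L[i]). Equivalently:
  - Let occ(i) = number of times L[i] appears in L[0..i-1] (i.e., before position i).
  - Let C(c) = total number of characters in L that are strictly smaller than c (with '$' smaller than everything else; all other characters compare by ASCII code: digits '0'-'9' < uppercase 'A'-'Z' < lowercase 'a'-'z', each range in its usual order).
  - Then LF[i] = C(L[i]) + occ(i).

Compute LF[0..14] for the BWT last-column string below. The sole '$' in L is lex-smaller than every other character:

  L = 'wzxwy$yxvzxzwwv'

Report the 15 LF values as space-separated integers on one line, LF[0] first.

Char counts: '$':1, 'v':2, 'w':4, 'x':3, 'y':2, 'z':3
C (first-col start): C('$')=0, C('v')=1, C('w')=3, C('x')=7, C('y')=10, C('z')=12
L[0]='w': occ=0, LF[0]=C('w')+0=3+0=3
L[1]='z': occ=0, LF[1]=C('z')+0=12+0=12
L[2]='x': occ=0, LF[2]=C('x')+0=7+0=7
L[3]='w': occ=1, LF[3]=C('w')+1=3+1=4
L[4]='y': occ=0, LF[4]=C('y')+0=10+0=10
L[5]='$': occ=0, LF[5]=C('$')+0=0+0=0
L[6]='y': occ=1, LF[6]=C('y')+1=10+1=11
L[7]='x': occ=1, LF[7]=C('x')+1=7+1=8
L[8]='v': occ=0, LF[8]=C('v')+0=1+0=1
L[9]='z': occ=1, LF[9]=C('z')+1=12+1=13
L[10]='x': occ=2, LF[10]=C('x')+2=7+2=9
L[11]='z': occ=2, LF[11]=C('z')+2=12+2=14
L[12]='w': occ=2, LF[12]=C('w')+2=3+2=5
L[13]='w': occ=3, LF[13]=C('w')+3=3+3=6
L[14]='v': occ=1, LF[14]=C('v')+1=1+1=2

Answer: 3 12 7 4 10 0 11 8 1 13 9 14 5 6 2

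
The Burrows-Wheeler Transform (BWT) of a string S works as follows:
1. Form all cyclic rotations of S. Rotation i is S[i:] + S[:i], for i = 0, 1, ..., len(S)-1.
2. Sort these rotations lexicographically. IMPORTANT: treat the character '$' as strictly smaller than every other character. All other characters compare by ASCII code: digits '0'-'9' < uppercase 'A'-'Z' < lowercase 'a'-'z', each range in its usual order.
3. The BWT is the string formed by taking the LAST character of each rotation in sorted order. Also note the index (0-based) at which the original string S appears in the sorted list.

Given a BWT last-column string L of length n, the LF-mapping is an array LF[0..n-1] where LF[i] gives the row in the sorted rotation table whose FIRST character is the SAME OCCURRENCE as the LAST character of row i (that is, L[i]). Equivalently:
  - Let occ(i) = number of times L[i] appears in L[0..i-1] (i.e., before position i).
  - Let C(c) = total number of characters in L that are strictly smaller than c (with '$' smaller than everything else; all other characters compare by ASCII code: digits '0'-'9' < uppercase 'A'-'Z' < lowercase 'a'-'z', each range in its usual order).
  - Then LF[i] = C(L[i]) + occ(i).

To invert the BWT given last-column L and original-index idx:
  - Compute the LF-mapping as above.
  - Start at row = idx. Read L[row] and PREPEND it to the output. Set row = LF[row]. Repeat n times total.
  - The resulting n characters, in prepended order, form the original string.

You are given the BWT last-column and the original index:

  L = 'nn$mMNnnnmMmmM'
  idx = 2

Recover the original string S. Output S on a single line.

LF mapping: 9 10 0 5 1 4 11 12 13 6 2 7 8 3
Walk LF starting at row 2, prepending L[row]:
  step 1: row=2, L[2]='$', prepend. Next row=LF[2]=0
  step 2: row=0, L[0]='n', prepend. Next row=LF[0]=9
  step 3: row=9, L[9]='m', prepend. Next row=LF[9]=6
  step 4: row=6, L[6]='n', prepend. Next row=LF[6]=11
  step 5: row=11, L[11]='m', prepend. Next row=LF[11]=7
  step 6: row=7, L[7]='n', prepend. Next row=LF[7]=12
  step 7: row=12, L[12]='m', prepend. Next row=LF[12]=8
  step 8: row=8, L[8]='n', prepend. Next row=LF[8]=13
  step 9: row=13, L[13]='M', prepend. Next row=LF[13]=3
  step 10: row=3, L[3]='m', prepend. Next row=LF[3]=5
  step 11: row=5, L[5]='N', prepend. Next row=LF[5]=4
  step 12: row=4, L[4]='M', prepend. Next row=LF[4]=1
  step 13: row=1, L[1]='n', prepend. Next row=LF[1]=10
  step 14: row=10, L[10]='M', prepend. Next row=LF[10]=2
Reversed output: MnMNmMnmnmnmn$

Answer: MnMNmMnmnmnmn$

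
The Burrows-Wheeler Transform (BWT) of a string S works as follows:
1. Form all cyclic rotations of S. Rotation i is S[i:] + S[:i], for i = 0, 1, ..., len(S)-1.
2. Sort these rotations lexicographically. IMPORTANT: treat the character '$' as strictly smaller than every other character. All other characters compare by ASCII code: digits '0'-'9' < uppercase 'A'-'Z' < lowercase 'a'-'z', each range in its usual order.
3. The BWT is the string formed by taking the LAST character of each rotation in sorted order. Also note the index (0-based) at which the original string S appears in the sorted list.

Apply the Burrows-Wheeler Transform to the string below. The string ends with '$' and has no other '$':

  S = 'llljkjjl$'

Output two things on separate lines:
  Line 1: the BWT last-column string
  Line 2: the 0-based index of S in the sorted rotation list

Answer: lkljjjll$
8

Derivation:
All 9 rotations (rotation i = S[i:]+S[:i]):
  rot[0] = llljkjjl$
  rot[1] = lljkjjl$l
  rot[2] = ljkjjl$ll
  rot[3] = jkjjl$lll
  rot[4] = kjjl$lllj
  rot[5] = jjl$llljk
  rot[6] = jl$llljkj
  rot[7] = l$llljkjj
  rot[8] = $llljkjjl
Sorted (with $ < everything):
  sorted[0] = $llljkjjl  (last char: 'l')
  sorted[1] = jjl$llljk  (last char: 'k')
  sorted[2] = jkjjl$lll  (last char: 'l')
  sorted[3] = jl$llljkj  (last char: 'j')
  sorted[4] = kjjl$lllj  (last char: 'j')
  sorted[5] = l$llljkjj  (last char: 'j')
  sorted[6] = ljkjjl$ll  (last char: 'l')
  sorted[7] = lljkjjl$l  (last char: 'l')
  sorted[8] = llljkjjl$  (last char: '$')
Last column: lkljjjll$
Original string S is at sorted index 8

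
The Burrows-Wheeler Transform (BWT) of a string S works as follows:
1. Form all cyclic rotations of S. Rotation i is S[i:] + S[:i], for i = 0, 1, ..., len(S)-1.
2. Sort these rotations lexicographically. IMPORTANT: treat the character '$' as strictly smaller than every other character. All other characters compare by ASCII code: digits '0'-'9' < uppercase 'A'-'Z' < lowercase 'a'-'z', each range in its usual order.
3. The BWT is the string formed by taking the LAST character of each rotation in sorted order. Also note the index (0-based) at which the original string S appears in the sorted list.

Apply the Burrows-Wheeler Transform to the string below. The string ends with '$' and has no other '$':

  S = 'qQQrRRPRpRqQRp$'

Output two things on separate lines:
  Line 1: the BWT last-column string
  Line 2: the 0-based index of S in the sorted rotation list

All 15 rotations (rotation i = S[i:]+S[:i]):
  rot[0] = qQQrRRPRpRqQRp$
  rot[1] = QQrRRPRpRqQRp$q
  rot[2] = QrRRPRpRqQRp$qQ
  rot[3] = rRRPRpRqQRp$qQQ
  rot[4] = RRPRpRqQRp$qQQr
  rot[5] = RPRpRqQRp$qQQrR
  rot[6] = PRpRqQRp$qQQrRR
  rot[7] = RpRqQRp$qQQrRRP
  rot[8] = pRqQRp$qQQrRRPR
  rot[9] = RqQRp$qQQrRRPRp
  rot[10] = qQRp$qQQrRRPRpR
  rot[11] = QRp$qQQrRRPRpRq
  rot[12] = Rp$qQQrRRPRpRqQ
  rot[13] = p$qQQrRRPRpRqQR
  rot[14] = $qQQrRRPRpRqQRp
Sorted (with $ < everything):
  sorted[0] = $qQQrRRPRpRqQRp  (last char: 'p')
  sorted[1] = PRpRqQRp$qQQrRR  (last char: 'R')
  sorted[2] = QQrRRPRpRqQRp$q  (last char: 'q')
  sorted[3] = QRp$qQQrRRPRpRq  (last char: 'q')
  sorted[4] = QrRRPRpRqQRp$qQ  (last char: 'Q')
  sorted[5] = RPRpRqQRp$qQQrR  (last char: 'R')
  sorted[6] = RRPRpRqQRp$qQQr  (last char: 'r')
  sorted[7] = Rp$qQQrRRPRpRqQ  (last char: 'Q')
  sorted[8] = RpRqQRp$qQQrRRP  (last char: 'P')
  sorted[9] = RqQRp$qQQrRRPRp  (last char: 'p')
  sorted[10] = p$qQQrRRPRpRqQR  (last char: 'R')
  sorted[11] = pRqQRp$qQQrRRPR  (last char: 'R')
  sorted[12] = qQQrRRPRpRqQRp$  (last char: '$')
  sorted[13] = qQRp$qQQrRRPRpR  (last char: 'R')
  sorted[14] = rRRPRpRqQRp$qQQ  (last char: 'Q')
Last column: pRqqQRrQPpRR$RQ
Original string S is at sorted index 12

Answer: pRqqQRrQPpRR$RQ
12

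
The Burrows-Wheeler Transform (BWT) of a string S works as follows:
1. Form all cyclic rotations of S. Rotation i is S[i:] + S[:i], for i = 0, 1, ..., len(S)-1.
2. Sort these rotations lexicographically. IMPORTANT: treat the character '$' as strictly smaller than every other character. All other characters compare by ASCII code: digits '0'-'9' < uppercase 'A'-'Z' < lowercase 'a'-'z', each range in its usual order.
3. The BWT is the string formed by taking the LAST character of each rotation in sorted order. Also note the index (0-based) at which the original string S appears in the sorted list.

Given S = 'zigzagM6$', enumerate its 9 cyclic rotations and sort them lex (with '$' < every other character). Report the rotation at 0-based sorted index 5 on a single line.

Answer: gzagM6$zi

Derivation:
All 9 rotations (rotation i = S[i:]+S[:i]):
  rot[0] = zigzagM6$
  rot[1] = igzagM6$z
  rot[2] = gzagM6$zi
  rot[3] = zagM6$zig
  rot[4] = agM6$zigz
  rot[5] = gM6$zigza
  rot[6] = M6$zigzag
  rot[7] = 6$zigzagM
  rot[8] = $zigzagM6
Sorted (with $ < everything):
  sorted[0] = $zigzagM6
  sorted[1] = 6$zigzagM
  sorted[2] = M6$zigzag
  sorted[3] = agM6$zigz
  sorted[4] = gM6$zigza
  sorted[5] = gzagM6$zi
  sorted[6] = igzagM6$z
  sorted[7] = zagM6$zig
  sorted[8] = zigzagM6$
sorted[5] = gzagM6$zi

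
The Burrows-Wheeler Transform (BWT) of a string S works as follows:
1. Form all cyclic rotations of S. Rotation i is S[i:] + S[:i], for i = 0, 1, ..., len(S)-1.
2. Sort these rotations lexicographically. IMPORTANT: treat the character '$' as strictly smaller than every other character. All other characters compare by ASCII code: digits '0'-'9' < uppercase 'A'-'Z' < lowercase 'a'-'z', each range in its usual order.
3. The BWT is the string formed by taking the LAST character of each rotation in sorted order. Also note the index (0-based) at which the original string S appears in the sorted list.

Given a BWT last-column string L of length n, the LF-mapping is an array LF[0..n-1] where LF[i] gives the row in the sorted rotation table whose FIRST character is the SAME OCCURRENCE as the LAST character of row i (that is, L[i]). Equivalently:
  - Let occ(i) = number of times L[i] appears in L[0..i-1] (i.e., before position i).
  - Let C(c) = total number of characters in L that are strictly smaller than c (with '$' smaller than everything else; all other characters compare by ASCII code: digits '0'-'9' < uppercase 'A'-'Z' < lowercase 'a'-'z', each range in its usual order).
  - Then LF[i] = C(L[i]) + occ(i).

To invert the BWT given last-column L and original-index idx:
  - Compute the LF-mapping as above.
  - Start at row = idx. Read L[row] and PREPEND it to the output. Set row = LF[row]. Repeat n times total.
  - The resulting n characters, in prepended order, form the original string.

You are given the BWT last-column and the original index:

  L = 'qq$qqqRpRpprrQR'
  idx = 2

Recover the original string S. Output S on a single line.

Answer: RpqQrqRrqppqRq$

Derivation:
LF mapping: 8 9 0 10 11 12 2 5 3 6 7 13 14 1 4
Walk LF starting at row 2, prepending L[row]:
  step 1: row=2, L[2]='$', prepend. Next row=LF[2]=0
  step 2: row=0, L[0]='q', prepend. Next row=LF[0]=8
  step 3: row=8, L[8]='R', prepend. Next row=LF[8]=3
  step 4: row=3, L[3]='q', prepend. Next row=LF[3]=10
  step 5: row=10, L[10]='p', prepend. Next row=LF[10]=7
  step 6: row=7, L[7]='p', prepend. Next row=LF[7]=5
  step 7: row=5, L[5]='q', prepend. Next row=LF[5]=12
  step 8: row=12, L[12]='r', prepend. Next row=LF[12]=14
  step 9: row=14, L[14]='R', prepend. Next row=LF[14]=4
  step 10: row=4, L[4]='q', prepend. Next row=LF[4]=11
  step 11: row=11, L[11]='r', prepend. Next row=LF[11]=13
  step 12: row=13, L[13]='Q', prepend. Next row=LF[13]=1
  step 13: row=1, L[1]='q', prepend. Next row=LF[1]=9
  step 14: row=9, L[9]='p', prepend. Next row=LF[9]=6
  step 15: row=6, L[6]='R', prepend. Next row=LF[6]=2
Reversed output: RpqQrqRrqppqRq$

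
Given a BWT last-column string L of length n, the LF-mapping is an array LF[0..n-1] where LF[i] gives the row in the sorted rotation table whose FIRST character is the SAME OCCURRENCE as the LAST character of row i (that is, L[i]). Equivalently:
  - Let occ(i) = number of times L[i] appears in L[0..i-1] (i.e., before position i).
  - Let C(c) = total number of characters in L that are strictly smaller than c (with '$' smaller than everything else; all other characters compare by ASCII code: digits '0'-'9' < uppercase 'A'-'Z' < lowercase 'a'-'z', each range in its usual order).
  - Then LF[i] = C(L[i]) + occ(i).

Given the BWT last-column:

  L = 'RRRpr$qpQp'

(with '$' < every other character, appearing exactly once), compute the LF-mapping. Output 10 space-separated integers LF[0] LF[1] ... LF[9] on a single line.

Answer: 2 3 4 5 9 0 8 6 1 7

Derivation:
Char counts: '$':1, 'Q':1, 'R':3, 'p':3, 'q':1, 'r':1
C (first-col start): C('$')=0, C('Q')=1, C('R')=2, C('p')=5, C('q')=8, C('r')=9
L[0]='R': occ=0, LF[0]=C('R')+0=2+0=2
L[1]='R': occ=1, LF[1]=C('R')+1=2+1=3
L[2]='R': occ=2, LF[2]=C('R')+2=2+2=4
L[3]='p': occ=0, LF[3]=C('p')+0=5+0=5
L[4]='r': occ=0, LF[4]=C('r')+0=9+0=9
L[5]='$': occ=0, LF[5]=C('$')+0=0+0=0
L[6]='q': occ=0, LF[6]=C('q')+0=8+0=8
L[7]='p': occ=1, LF[7]=C('p')+1=5+1=6
L[8]='Q': occ=0, LF[8]=C('Q')+0=1+0=1
L[9]='p': occ=2, LF[9]=C('p')+2=5+2=7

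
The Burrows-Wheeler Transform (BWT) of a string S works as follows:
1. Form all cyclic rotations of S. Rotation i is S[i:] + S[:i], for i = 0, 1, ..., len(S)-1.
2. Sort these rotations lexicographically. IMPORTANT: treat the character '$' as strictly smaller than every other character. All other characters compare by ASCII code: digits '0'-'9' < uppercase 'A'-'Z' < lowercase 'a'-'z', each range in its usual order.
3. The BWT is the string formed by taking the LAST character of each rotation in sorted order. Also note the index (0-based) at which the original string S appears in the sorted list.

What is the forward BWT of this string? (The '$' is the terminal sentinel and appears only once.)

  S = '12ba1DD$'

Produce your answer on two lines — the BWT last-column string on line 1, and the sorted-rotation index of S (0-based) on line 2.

All 8 rotations (rotation i = S[i:]+S[:i]):
  rot[0] = 12ba1DD$
  rot[1] = 2ba1DD$1
  rot[2] = ba1DD$12
  rot[3] = a1DD$12b
  rot[4] = 1DD$12ba
  rot[5] = DD$12ba1
  rot[6] = D$12ba1D
  rot[7] = $12ba1DD
Sorted (with $ < everything):
  sorted[0] = $12ba1DD  (last char: 'D')
  sorted[1] = 12ba1DD$  (last char: '$')
  sorted[2] = 1DD$12ba  (last char: 'a')
  sorted[3] = 2ba1DD$1  (last char: '1')
  sorted[4] = D$12ba1D  (last char: 'D')
  sorted[5] = DD$12ba1  (last char: '1')
  sorted[6] = a1DD$12b  (last char: 'b')
  sorted[7] = ba1DD$12  (last char: '2')
Last column: D$a1D1b2
Original string S is at sorted index 1

Answer: D$a1D1b2
1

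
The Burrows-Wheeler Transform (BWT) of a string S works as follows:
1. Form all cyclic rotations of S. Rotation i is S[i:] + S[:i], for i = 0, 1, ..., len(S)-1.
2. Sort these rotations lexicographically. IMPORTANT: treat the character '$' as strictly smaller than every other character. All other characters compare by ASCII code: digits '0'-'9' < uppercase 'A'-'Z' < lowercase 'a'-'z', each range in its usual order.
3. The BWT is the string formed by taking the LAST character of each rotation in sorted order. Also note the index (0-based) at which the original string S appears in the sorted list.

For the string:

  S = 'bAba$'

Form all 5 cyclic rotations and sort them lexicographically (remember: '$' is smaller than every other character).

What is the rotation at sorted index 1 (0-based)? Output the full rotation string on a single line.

All 5 rotations (rotation i = S[i:]+S[:i]):
  rot[0] = bAba$
  rot[1] = Aba$b
  rot[2] = ba$bA
  rot[3] = a$bAb
  rot[4] = $bAba
Sorted (with $ < everything):
  sorted[0] = $bAba
  sorted[1] = Aba$b
  sorted[2] = a$bAb
  sorted[3] = bAba$
  sorted[4] = ba$bA
sorted[1] = Aba$b

Answer: Aba$b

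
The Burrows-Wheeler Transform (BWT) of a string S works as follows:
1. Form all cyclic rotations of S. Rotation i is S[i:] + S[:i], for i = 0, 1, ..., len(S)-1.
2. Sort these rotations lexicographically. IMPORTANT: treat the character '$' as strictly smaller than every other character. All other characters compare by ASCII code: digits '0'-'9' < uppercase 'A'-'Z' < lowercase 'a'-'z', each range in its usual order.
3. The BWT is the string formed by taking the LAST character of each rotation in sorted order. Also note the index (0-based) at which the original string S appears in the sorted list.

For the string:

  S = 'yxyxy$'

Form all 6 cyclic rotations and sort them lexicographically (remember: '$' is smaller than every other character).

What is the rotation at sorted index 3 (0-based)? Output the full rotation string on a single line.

Answer: y$yxyx

Derivation:
All 6 rotations (rotation i = S[i:]+S[:i]):
  rot[0] = yxyxy$
  rot[1] = xyxy$y
  rot[2] = yxy$yx
  rot[3] = xy$yxy
  rot[4] = y$yxyx
  rot[5] = $yxyxy
Sorted (with $ < everything):
  sorted[0] = $yxyxy
  sorted[1] = xy$yxy
  sorted[2] = xyxy$y
  sorted[3] = y$yxyx
  sorted[4] = yxy$yx
  sorted[5] = yxyxy$
sorted[3] = y$yxyx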